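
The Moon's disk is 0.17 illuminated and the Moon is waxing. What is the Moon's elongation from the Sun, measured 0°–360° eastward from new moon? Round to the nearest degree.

From f = (1 − cos θ)/2: cos θ = 1 − 2×0.17 = 0.660; arccos → 48.7°.
Before full moon the principal value applies: θ = 48.7°.

49°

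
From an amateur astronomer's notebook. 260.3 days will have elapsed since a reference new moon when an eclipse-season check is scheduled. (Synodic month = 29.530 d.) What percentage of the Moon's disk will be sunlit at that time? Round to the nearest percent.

Reduce mod P: 260.3 − 8×29.530 = 24.06 d into the current lunation.
Elongation θ = 360° × 24.06/29.530 ≈ 293.3°.
Illuminated fraction = (1 − cos 293.3°)/2 = (1 − 0.396)/2 ≈ 0.302, so 30%.

30%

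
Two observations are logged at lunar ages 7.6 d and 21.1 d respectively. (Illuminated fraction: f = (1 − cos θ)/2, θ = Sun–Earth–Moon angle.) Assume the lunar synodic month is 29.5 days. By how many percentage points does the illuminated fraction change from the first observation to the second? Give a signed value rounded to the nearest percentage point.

θ₁ = 360° × 7.6/29.5 = 92.7°, f₁ = (1 − cos θ₁)/2 = 0.524.
θ₂ = 360° × 21.1/29.5 = 257.5°, f₂ = (1 − cos θ₂)/2 = 0.608.
Change = f₂ − f₁ = +0.084 → +8 percentage points.

+8 pp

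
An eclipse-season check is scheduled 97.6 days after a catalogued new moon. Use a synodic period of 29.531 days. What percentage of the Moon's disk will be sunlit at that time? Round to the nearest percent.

67%

Reduce mod P: 97.6 − 3×29.531 = 9.01 d into the current lunation.
Phase angle: θ = 360°·(9.01 d)/(29.531 d) = 109.8°.
With cos θ = (-0.339), the lit fraction is (1 − (-0.339))/2 ≈ 0.669, so 67%.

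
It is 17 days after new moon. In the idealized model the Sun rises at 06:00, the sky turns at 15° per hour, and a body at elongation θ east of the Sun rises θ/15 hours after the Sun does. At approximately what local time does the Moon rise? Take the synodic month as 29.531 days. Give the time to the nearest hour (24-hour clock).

The Moon has covered 17/29.531 of its cycle, so θ ≈ 360° × 17/29.531 = 207.2°.
At 15° of sky rotation per hour, 207.2° corresponds to a 13.82 h lag.
06:00 + 13.82 h ≈ 19:49 → 20:00 to the nearest hour.

20:00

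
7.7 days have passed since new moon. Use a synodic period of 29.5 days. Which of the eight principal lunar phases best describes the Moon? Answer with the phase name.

first quarter

θ ≈ 360° × 7.7/29.5 = 94°, which falls in the first quarter sector.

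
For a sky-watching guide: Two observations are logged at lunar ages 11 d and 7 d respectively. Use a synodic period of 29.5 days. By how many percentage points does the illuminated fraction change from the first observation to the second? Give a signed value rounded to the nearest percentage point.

-39 percentage points

First observation: θ = 360°·11/29.5 = 134.2°, so f = 0.849.
Second observation: θ = 85.4°, f = 0.460.
Δf = 0.460 − 0.849 = -0.389, i.e. -39 pp.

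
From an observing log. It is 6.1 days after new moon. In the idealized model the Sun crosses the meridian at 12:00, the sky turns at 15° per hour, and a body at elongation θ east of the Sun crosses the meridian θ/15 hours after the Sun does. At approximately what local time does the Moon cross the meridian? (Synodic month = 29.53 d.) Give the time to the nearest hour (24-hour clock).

Phase angle: θ = 360°·(6.1 d)/(29.53 d) = 74.4°.
At 15° of sky rotation per hour, 74.4° corresponds to a 4.96 h lag.
12:00 + 4.96 h ≈ 16:57 → 17:00 to the nearest hour.

17:00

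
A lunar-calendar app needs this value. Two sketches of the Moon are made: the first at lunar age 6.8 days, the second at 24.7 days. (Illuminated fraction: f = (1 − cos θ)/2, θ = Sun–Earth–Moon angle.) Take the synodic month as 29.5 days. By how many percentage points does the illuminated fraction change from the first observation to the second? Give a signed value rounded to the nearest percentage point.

-20 pp

θ₁ = 360° × 6.8/29.5 = 83.0°, f₁ = (1 − cos θ₁)/2 = 0.439.
θ₂ = 360° × 24.7/29.5 = 301.4°, f₂ = (1 − cos θ₂)/2 = 0.239.
Change = f₂ − f₁ = -0.200 → -20 percentage points.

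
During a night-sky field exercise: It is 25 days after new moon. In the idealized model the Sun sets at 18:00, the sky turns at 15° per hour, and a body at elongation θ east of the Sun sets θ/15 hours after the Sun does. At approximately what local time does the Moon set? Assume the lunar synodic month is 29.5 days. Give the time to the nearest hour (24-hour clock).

14:00

Phase angle: θ = 360°·(25 d)/(29.5 d) = 305.1°.
Delay after the Sun = 305.1° / (15°/h) ≈ 20.34 h.
18:00 + 20.34 h ≈ 14:20 → 14:00 to the nearest hour.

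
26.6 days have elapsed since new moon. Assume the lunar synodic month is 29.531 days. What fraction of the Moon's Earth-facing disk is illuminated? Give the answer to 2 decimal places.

0.09

Elongation θ = 360° × 26.6/29.531 ≈ 324.3°.
cos 324.3° = 0.812, so f = (1 − 0.812)/2 = 0.094.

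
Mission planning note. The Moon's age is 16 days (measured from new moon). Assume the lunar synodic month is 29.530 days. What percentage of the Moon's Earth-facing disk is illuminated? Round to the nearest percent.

98%

Phase angle: θ = 360°·(16 d)/(29.530 d) = 195.1°.
cos 195.1° = (-0.966), so f = (1 − (-0.966))/2 = 0.983, so 98%.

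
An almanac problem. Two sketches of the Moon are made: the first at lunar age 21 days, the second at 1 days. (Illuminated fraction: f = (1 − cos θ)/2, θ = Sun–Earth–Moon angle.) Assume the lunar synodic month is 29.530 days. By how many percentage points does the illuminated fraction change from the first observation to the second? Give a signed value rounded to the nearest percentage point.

-61 pp

θ₁ = 360° × 21/29.530 = 256.0°, f₁ = (1 − cos θ₁)/2 = 0.621.
θ₂ = 360° × 1/29.530 = 12.2°, f₂ = (1 − cos θ₂)/2 = 0.011.
Change = f₂ − f₁ = -0.610 → -61 percentage points.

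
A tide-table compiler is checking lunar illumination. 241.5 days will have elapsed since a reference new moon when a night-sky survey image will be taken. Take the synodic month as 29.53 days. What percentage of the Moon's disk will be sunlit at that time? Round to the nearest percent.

241.5 d spans 8 complete synodic months (8 × 29.53 = 236.24 d) plus 5.26 d.
Elongation θ = 360° × 5.26/29.53 ≈ 64.1°.
cos 64.1° = 0.436, so f = (1 − 0.436)/2 = 0.282, so 28%.

28%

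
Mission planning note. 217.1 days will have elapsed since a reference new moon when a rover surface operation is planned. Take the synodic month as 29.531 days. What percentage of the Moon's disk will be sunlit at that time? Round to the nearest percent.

80%

217.1 d spans 7 complete synodic months (7 × 29.531 = 206.72 d) plus 10.38 d.
The Moon has covered 10.38/29.531 of its cycle, so θ ≈ 360° × 10.38/29.531 = 126.6°.
With cos θ = (-0.596), the lit fraction is (1 − (-0.596))/2 ≈ 0.798, so 80%.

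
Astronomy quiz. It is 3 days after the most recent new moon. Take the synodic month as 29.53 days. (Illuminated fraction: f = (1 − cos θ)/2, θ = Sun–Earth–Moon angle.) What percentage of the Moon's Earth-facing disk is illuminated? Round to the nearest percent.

Phase angle: θ = 360°·(3 d)/(29.53 d) = 36.6°.
cos 36.6° = 0.803, so f = (1 − 0.803)/2 = 0.098, so 10%.

10%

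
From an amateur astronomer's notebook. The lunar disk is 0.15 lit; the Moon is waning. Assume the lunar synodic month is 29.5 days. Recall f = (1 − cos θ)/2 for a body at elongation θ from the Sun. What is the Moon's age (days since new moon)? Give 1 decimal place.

25.8 days

From f = (1 − cos θ)/2: cos θ = 1 − 2×0.15 = 0.700; arccos → 45.6°.
Waning ⇒ past full, so θ = 360° − 45.6° = 314.4°.
Age = 29.5 × 314.4°/360° ≈ 25.77 days.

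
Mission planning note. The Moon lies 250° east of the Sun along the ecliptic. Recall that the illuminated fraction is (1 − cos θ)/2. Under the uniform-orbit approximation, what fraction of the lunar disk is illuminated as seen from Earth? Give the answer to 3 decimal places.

0.671

f = (1 − cos 250°)/2 = (1 − (-0.342))/2 ≈ 0.671.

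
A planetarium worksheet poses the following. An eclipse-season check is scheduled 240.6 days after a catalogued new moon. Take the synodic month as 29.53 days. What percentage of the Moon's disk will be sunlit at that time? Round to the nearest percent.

240.6/29.53 = 8.148 lunations, so 8 complete cycles and 4.36 d into the next.
The Moon has covered 4.36/29.53 of its cycle, so θ ≈ 360° × 4.36/29.53 = 53.2°.
Illuminated fraction = (1 − cos 53.2°)/2 = (1 − 0.600)/2 ≈ 0.200, so 20%.

20%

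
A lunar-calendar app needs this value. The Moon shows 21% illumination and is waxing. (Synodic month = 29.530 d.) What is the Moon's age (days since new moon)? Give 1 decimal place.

cos θ = 1 − 2f = 0.580, giving a principal value of 54.5°.
The Moon is waxing (0°–180°), so θ = 54.5° directly.
At 360°/29.530 d per day, 54.5° corresponds to 4.47 days.

4.5 days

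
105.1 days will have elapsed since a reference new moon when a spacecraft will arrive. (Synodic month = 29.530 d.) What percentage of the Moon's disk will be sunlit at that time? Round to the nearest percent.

97%

105.1/29.530 = 3.559 lunations, so 3 complete cycles and 16.51 d into the next.
Elongation θ = 360° × 16.51/29.530 ≈ 201.3°.
With cos θ = (-0.932), the lit fraction is (1 − (-0.932))/2 ≈ 0.966, so 97%.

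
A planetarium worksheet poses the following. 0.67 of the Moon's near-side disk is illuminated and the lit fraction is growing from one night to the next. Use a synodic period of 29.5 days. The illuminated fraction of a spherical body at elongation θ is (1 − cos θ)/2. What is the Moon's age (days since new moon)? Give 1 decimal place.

9.0 days

From f = (1 − cos θ)/2: cos θ = 1 − 2×0.67 = -0.340; arccos → 109.9°.
Before full moon the principal value applies: θ = 109.9°.
That fraction of the synodic month is 109.9/360 × 29.5 d ≈ 9.00 d.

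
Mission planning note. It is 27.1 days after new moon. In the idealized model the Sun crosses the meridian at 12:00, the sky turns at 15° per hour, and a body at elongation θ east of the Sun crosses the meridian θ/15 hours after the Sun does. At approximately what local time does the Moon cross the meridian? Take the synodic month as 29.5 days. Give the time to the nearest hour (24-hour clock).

10:00

Phase angle: θ = 360°·(27.1 d)/(29.5 d) = 330.7°.
The Moon trails the Sun by θ/15 = 330.7/15 ≈ 22.05 hours.
12:00 + 22.05 h ≈ 10:03 → 10:00 to the nearest hour.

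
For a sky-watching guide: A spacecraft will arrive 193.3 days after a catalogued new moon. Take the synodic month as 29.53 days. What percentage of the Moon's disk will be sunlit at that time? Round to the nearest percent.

98%

193.3/29.53 = 6.546 lunations, so 6 complete cycles and 16.12 d into the next.
Phase angle: θ = 360°·(16.12 d)/(29.53 d) = 196.5°.
cos 196.5° = (-0.959), so f = (1 − (-0.959))/2 = 0.979, so 98%.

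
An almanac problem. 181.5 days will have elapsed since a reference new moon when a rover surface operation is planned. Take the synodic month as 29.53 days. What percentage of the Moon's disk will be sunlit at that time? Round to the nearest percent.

181.5/29.53 = 6.146 lunations, so 6 complete cycles and 4.32 d into the next.
Elongation θ = 360° × 4.32/29.53 ≈ 52.7°.
Illuminated fraction = (1 − cos 52.7°)/2 = (1 − 0.606)/2 ≈ 0.197, so 20%.

20%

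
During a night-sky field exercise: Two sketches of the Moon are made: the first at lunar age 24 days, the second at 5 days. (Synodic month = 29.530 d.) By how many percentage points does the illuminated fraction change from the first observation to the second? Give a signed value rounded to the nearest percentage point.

-5 percentage points

θ₁ = 360° × 24/29.530 = 292.6°, f₁ = (1 − cos θ₁)/2 = 0.308.
θ₂ = 360° × 5/29.530 = 61.0°, f₂ = (1 − cos θ₂)/2 = 0.257.
Change = f₂ − f₁ = -0.051 → -5 percentage points.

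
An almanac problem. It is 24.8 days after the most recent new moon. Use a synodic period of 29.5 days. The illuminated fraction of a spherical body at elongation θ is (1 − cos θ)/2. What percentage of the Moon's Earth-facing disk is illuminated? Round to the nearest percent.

23%

The Moon has covered 24.8/29.5 of its cycle, so θ ≈ 360° × 24.8/29.5 = 302.6°.
Illuminated fraction = (1 − cos 302.6°)/2 = (1 − 0.539)/2 ≈ 0.230, so 23%.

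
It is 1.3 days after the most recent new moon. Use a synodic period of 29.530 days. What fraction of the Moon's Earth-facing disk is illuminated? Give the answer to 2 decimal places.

0.02

The Moon has covered 1.3/29.530 of its cycle, so θ ≈ 360° × 1.3/29.530 = 15.8°.
Illuminated fraction = (1 − cos 15.8°)/2 = (1 − 0.962)/2 ≈ 0.019.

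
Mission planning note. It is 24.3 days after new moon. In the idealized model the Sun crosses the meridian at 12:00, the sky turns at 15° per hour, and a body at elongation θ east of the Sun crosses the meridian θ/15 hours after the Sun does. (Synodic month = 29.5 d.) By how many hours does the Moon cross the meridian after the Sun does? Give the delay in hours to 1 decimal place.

Phase angle: θ = 360°·(24.3 d)/(29.5 d) = 296.5°.
The Moon trails the Sun by θ/15 = 296.5/15 ≈ 19.77 hours.
So the Moon crosses the meridian 19.77 h after the Sun.

19.8 h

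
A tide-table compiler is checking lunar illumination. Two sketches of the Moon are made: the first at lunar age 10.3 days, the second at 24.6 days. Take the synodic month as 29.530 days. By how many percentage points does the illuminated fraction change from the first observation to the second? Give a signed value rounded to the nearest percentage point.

First observation: θ = 360°·10.3/29.530 = 125.6°, so f = 0.791.
Second observation: θ = 299.9°, f = 0.251.
Δf = 0.251 − 0.791 = -0.540, i.e. -54 pp.

-54 pp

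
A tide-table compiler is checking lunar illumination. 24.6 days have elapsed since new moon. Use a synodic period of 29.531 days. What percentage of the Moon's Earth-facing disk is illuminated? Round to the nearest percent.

25%

Elongation θ = 360° × 24.6/29.531 ≈ 299.9°.
With cos θ = 0.498, the lit fraction is (1 − 0.498)/2 ≈ 0.251, so 25%.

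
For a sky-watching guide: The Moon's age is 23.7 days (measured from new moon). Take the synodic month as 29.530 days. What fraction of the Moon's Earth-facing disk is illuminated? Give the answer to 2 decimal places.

0.34

Elongation θ = 360° × 23.7/29.530 ≈ 288.9°.
With cos θ = 0.324, the lit fraction is (1 − 0.324)/2 ≈ 0.338.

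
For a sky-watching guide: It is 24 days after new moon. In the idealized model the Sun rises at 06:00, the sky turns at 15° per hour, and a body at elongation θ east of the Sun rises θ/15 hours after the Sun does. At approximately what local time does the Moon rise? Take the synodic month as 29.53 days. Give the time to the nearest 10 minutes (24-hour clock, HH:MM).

01:30

Elongation θ = 360° × 24/29.53 ≈ 292.6°.
At 15° of sky rotation per hour, 292.6° corresponds to a 19.51 h lag.
06:00 + 19.506 h ≈ 01:30 → 01:30 to the nearest ten minutes.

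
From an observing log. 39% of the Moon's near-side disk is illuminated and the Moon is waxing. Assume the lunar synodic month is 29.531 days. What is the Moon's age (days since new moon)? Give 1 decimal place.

cos θ = 1 − 2f = 0.220, giving a principal value of 77.3°.
Waxing ⇒ before full, so θ = 77.3°.
That fraction of the synodic month is 77.3/360 × 29.531 d ≈ 6.34 d.

6.3 days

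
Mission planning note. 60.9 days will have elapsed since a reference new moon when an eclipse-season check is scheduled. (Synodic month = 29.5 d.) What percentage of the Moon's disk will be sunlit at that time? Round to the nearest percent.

60.9/29.5 = 2.064 lunations, so 2 complete cycles and 1.90 d into the next.
The Moon has covered 1.90/29.5 of its cycle, so θ ≈ 360° × 1.90/29.5 = 23.2°.
With cos θ = 0.919, the lit fraction is (1 − 0.919)/2 ≈ 0.040, so 4%.

4%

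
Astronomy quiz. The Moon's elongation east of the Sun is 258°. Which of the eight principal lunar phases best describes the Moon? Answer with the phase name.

last quarter

The last quarter sector spans roughly 248°–292°; 258° falls inside it.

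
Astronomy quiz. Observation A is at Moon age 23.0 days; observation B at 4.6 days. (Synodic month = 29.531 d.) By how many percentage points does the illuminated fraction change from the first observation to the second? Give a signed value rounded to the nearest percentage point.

-19 percentage points

θ₁ = 360° × 23.0/29.531 = 280.4°, f₁ = (1 − cos θ₁)/2 = 0.410.
θ₂ = 360° × 4.6/29.531 = 56.1°, f₂ = (1 − cos θ₂)/2 = 0.221.
Change = f₂ − f₁ = -0.189 → -19 percentage points.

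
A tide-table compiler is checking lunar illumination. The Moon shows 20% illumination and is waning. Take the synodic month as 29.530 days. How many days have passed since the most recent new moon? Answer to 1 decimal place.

25.2 days

Invert f = (1 − cos θ)/2 to get cos θ = 1 − 2(0.20) = 0.600, hence θ₀ = arccos 0.600 = 53.1°.
A waning Moon lies in 180°–360°, so θ = 360° − 53.1° = 306.9°.
At 360°/29.530 d per day, 306.9° corresponds to 25.17 days.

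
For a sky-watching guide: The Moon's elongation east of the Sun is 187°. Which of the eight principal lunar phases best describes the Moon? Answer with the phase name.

187° lies in the full moon sector of the 8-phase cycle.

full moon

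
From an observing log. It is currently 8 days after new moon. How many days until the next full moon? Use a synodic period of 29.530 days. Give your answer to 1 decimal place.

6.8 days

Full moon occurs at elongation 180°, i.e. at age 29.530 × 180/360 = 14.765 d.
So 6.765 days remain (14.765 − 8).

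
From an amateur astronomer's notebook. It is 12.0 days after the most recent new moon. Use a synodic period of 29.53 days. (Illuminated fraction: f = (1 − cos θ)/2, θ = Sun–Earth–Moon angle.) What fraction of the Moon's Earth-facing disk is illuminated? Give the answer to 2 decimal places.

0.92

The Moon has covered 12.0/29.53 of its cycle, so θ ≈ 360° × 12.0/29.53 = 146.3°.
cos 146.3° = (-0.832), so f = (1 − (-0.832))/2 = 0.916.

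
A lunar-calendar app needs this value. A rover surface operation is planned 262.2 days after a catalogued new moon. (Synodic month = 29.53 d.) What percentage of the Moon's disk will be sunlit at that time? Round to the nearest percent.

14%

262.2 d spans 8 complete synodic months (8 × 29.53 = 236.24 d) plus 25.96 d.
Elongation θ = 360° × 25.96/29.53 ≈ 316.5°.
Illuminated fraction = (1 − cos 316.5°)/2 = (1 − 0.725)/2 ≈ 0.137, so 14%.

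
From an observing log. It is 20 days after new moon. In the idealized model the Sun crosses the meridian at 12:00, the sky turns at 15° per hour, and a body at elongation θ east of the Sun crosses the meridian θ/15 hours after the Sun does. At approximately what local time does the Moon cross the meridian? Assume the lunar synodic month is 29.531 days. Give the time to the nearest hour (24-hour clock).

04:00

Phase angle: θ = 360°·(20 d)/(29.531 d) = 243.8°.
At 15° of sky rotation per hour, 243.8° corresponds to a 16.25 h lag.
12:00 + 16.25 h ≈ 04:15 → 04:00 to the nearest hour.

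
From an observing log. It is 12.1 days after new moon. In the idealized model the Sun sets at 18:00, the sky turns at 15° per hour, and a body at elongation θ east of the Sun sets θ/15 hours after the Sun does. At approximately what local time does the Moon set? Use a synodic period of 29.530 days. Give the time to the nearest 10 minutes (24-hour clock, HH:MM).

03:50

The Moon has covered 12.1/29.530 of its cycle, so θ ≈ 360° × 12.1/29.530 = 147.5°.
At 15° of sky rotation per hour, 147.5° corresponds to a 9.83 h lag.
18:00 + 9.834 h ≈ 03:50 → 03:50 to the nearest ten minutes.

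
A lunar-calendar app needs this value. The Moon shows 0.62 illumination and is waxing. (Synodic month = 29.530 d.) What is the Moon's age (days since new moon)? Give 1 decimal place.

8.5 days

cos θ = 1 − 2f = -0.240, giving a principal value of 103.9°.
Before full moon the principal value applies: θ = 103.9°.
At 360°/29.530 d per day, 103.9° corresponds to 8.52 days.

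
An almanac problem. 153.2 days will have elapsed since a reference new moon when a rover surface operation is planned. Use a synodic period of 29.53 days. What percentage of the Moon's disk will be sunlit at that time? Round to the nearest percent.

153.2 d spans 5 complete synodic months (5 × 29.53 = 147.65 d) plus 5.55 d.
Elongation θ = 360° × 5.55/29.53 ≈ 67.7°.
With cos θ = 0.380, the lit fraction is (1 − 0.380)/2 ≈ 0.310, so 31%.

31%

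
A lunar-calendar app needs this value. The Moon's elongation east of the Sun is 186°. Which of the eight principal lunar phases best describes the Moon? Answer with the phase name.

The full moon sector spans roughly 158°–202°; 186° falls inside it.

full moon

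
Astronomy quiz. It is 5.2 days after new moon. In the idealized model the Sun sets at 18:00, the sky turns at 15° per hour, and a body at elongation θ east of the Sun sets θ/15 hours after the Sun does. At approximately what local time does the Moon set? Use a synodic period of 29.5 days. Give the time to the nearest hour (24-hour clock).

Elongation θ = 360° × 5.2/29.5 ≈ 63.5°.
The Moon trails the Sun by θ/15 = 63.5/15 ≈ 4.23 hours.
18:00 + 4.23 h ≈ 22:14 → 22:00 to the nearest hour.

22:00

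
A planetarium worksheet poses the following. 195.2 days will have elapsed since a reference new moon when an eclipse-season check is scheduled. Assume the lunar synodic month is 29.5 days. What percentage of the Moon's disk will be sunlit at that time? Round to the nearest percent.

195.2 d spans 6 complete synodic months (6 × 29.5 = 177.00 d) plus 18.20 d.
The Moon has covered 18.20/29.5 of its cycle, so θ ≈ 360° × 18.20/29.5 = 222.1°.
cos 222.1° = (-0.742), so f = (1 − (-0.742))/2 = 0.871, so 87%.

87%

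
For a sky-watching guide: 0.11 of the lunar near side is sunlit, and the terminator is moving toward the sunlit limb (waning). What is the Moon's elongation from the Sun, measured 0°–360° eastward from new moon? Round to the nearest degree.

321°

From f = (1 − cos θ)/2: cos θ = 1 − 2×0.11 = 0.780; arccos → 38.7°.
Since the Moon is past full (waning), take the reflex angle: θ = 360° − 38.7° = 321.3°.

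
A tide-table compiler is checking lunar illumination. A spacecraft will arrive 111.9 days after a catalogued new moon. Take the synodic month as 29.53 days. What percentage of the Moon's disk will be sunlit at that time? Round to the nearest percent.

Reduce mod P: 111.9 − 3×29.53 = 23.31 d into the current lunation.
Phase angle: θ = 360°·(23.31 d)/(29.53 d) = 284.2°.
With cos θ = 0.245, the lit fraction is (1 − 0.245)/2 ≈ 0.378, so 38%.

38%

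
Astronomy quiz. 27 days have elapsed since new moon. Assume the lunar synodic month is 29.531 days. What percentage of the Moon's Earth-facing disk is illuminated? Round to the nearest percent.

7%

Elongation θ = 360° × 27/29.531 ≈ 329.1°.
cos 329.1° = 0.858, so f = (1 − 0.858)/2 = 0.071, so 7%.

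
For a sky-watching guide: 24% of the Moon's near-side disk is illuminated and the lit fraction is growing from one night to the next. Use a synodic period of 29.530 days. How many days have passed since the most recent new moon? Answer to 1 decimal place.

4.8 days

cos θ = 1 − 2f = 0.520, giving a principal value of 58.7°.
The Moon is waxing (0°–180°), so θ = 58.7° directly.
That fraction of the synodic month is 58.7/360 × 29.530 d ≈ 4.81 d.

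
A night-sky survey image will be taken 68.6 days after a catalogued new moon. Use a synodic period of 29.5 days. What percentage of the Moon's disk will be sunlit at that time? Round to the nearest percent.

73%

68.6 d spans 2 complete synodic months (2 × 29.5 = 59.00 d) plus 9.60 d.
Phase angle: θ = 360°·(9.60 d)/(29.5 d) = 117.2°.
With cos θ = (-0.456), the lit fraction is (1 − (-0.456))/2 ≈ 0.728, so 73%.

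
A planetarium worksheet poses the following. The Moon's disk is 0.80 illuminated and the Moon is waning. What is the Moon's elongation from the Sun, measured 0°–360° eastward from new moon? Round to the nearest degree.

From f = (1 − cos θ)/2: cos θ = 1 − 2×0.80 = -0.600; arccos → 126.9°.
Waning ⇒ past full, so θ = 360° − 126.9° = 233.1°.

233°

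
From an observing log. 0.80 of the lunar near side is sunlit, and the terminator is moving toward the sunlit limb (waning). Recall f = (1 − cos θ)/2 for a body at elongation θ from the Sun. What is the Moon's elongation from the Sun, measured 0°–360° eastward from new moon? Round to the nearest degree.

233°

cos θ = 1 − 2f = -0.600, giving a principal value of 126.9°.
A waning Moon lies in 180°–360°, so θ = 360° − 126.9° = 233.1°.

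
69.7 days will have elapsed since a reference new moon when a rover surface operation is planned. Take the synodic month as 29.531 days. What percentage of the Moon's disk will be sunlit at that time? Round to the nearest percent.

82%

69.7 d spans 2 complete synodic months (2 × 29.531 = 59.06 d) plus 10.64 d.
Elongation θ = 360° × 10.64/29.531 ≈ 129.7°.
Illuminated fraction = (1 − cos 129.7°)/2 = (1 − (-0.639))/2 ≈ 0.819, so 82%.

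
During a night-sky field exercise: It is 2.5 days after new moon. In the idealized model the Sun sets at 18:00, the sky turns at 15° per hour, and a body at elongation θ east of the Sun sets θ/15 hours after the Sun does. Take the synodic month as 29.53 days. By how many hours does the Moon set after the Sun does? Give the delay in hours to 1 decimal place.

2.0 h

Phase angle: θ = 360°·(2.5 d)/(29.53 d) = 30.5°.
Delay after the Sun = 30.5° / (15°/h) ≈ 2.03 h.
So the Moon sets 2.03 h after the Sun.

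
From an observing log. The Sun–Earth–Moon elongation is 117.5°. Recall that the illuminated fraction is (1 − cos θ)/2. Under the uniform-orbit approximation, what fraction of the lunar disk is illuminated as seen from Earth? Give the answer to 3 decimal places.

f = (1 − cos 117.5°)/2 = (1 − (-0.462))/2 ≈ 0.731.

0.731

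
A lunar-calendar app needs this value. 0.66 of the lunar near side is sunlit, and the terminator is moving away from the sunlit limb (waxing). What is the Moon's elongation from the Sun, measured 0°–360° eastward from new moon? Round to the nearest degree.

From f = (1 − cos θ)/2: cos θ = 1 − 2×0.66 = -0.320; arccos → 108.7°.
Waxing ⇒ before full, so θ = 108.7°.

109°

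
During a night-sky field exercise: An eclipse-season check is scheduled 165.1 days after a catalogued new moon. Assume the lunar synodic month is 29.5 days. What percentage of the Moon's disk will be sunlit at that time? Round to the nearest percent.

Reduce mod P: 165.1 − 5×29.5 = 17.60 d into the current lunation.
Phase angle: θ = 360°·(17.60 d)/(29.5 d) = 214.8°.
Illuminated fraction = (1 − cos 214.8°)/2 = (1 − (-0.821))/2 ≈ 0.911, so 91%.

91%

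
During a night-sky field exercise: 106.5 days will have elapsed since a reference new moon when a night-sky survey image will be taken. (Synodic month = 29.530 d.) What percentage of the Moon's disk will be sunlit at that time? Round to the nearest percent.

89%

Reduce mod P: 106.5 − 3×29.530 = 17.91 d into the current lunation.
Elongation θ = 360° × 17.91/29.530 ≈ 218.3°.
Illuminated fraction = (1 − cos 218.3°)/2 = (1 − (-0.784))/2 ≈ 0.892, so 89%.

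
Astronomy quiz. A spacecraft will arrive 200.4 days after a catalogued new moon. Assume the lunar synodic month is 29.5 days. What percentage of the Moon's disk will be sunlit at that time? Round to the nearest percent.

200.4/29.5 = 6.793 lunations, so 6 complete cycles and 23.40 d into the next.
The Moon has covered 23.40/29.5 of its cycle, so θ ≈ 360° × 23.40/29.5 = 285.6°.
cos 285.6° = 0.268, so f = (1 − 0.268)/2 = 0.366, so 37%.

37%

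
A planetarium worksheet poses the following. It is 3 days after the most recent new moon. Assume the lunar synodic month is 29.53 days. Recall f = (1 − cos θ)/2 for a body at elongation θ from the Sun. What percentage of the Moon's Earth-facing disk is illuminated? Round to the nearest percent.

The Moon has covered 3/29.53 of its cycle, so θ ≈ 360° × 3/29.53 = 36.6°.
With cos θ = 0.803, the lit fraction is (1 − 0.803)/2 ≈ 0.098, so 10%.

10%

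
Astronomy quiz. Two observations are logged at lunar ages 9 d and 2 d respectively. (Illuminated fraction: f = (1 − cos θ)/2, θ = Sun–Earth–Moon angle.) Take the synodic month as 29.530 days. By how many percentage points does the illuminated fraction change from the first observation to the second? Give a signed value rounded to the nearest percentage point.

-62 percentage points

First observation: θ = 360°·9/29.530 = 109.7°, so f = 0.669.
Second observation: θ = 24.4°, f = 0.045.
Δf = 0.045 − 0.669 = -0.624, i.e. -62 pp.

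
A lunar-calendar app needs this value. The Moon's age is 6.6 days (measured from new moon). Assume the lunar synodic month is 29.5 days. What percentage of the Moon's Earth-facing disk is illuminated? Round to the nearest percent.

42%

Phase angle: θ = 360°·(6.6 d)/(29.5 d) = 80.5°.
With cos θ = 0.164, the lit fraction is (1 − 0.164)/2 ≈ 0.418, so 42%.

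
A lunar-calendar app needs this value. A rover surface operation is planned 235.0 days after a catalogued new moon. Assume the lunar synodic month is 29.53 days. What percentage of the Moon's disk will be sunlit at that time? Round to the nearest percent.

2%

235.0/29.53 = 7.958 lunations, so 7 complete cycles and 28.29 d into the next.
Phase angle: θ = 360°·(28.29 d)/(29.53 d) = 344.9°.
cos 344.9° = 0.965, so f = (1 − 0.965)/2 = 0.017, so 2%.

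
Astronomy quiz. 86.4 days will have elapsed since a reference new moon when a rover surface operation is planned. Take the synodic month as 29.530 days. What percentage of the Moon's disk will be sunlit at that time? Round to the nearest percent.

86.4 d spans 2 complete synodic months (2 × 29.530 = 59.06 d) plus 27.34 d.
Phase angle: θ = 360°·(27.34 d)/(29.530 d) = 333.3°.
Illuminated fraction = (1 − cos 333.3°)/2 = (1 − 0.893)/2 ≈ 0.053, so 5%.

5%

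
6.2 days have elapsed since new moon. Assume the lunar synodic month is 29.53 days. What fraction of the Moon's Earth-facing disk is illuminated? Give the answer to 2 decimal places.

Phase angle: θ = 360°·(6.2 d)/(29.53 d) = 75.6°.
cos 75.6° = 0.249, so f = (1 − 0.249)/2 = 0.376.

0.38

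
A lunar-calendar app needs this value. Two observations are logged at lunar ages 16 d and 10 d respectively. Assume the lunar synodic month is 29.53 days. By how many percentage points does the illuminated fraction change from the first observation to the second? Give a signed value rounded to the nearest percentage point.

-22 pp

θ₁ = 360° × 16/29.53 = 195.1°, f₁ = (1 − cos θ₁)/2 = 0.983.
θ₂ = 360° × 10/29.53 = 121.9°, f₂ = (1 − cos θ₂)/2 = 0.764.
Change = f₂ − f₁ = -0.219 → -22 percentage points.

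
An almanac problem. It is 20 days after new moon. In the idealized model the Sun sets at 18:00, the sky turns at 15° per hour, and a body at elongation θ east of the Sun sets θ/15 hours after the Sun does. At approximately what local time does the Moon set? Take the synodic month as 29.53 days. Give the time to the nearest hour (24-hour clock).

10:00

The Moon has covered 20/29.53 of its cycle, so θ ≈ 360° × 20/29.53 = 243.8°.
The Moon trails the Sun by θ/15 = 243.8/15 ≈ 16.25 hours.
18:00 + 16.25 h ≈ 10:15 → 10:00 to the nearest hour.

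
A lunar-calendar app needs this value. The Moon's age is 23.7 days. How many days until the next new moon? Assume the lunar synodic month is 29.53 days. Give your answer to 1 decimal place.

5.8 days

One full lunation from the last new moon is 29.53 d; remaining = 29.53 − 23.7 = 5.830 d.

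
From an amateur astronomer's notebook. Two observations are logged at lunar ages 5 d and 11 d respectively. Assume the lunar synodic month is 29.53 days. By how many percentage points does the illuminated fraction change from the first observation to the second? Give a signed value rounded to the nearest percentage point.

First observation: θ = 360°·5/29.53 = 61.0°, so f = 0.257.
Second observation: θ = 134.1°, f = 0.848.
Δf = 0.848 − 0.257 = +0.591, i.e. +59 pp.

+59 pp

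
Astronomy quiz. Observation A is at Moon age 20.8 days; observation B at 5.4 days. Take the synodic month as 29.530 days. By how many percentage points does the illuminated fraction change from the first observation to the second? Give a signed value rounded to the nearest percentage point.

-35 percentage points

θ₁ = 360° × 20.8/29.530 = 253.6°, f₁ = (1 − cos θ₁)/2 = 0.641.
θ₂ = 360° × 5.4/29.530 = 65.8°, f₂ = (1 − cos θ₂)/2 = 0.295.
Change = f₂ − f₁ = -0.346 → -35 percentage points.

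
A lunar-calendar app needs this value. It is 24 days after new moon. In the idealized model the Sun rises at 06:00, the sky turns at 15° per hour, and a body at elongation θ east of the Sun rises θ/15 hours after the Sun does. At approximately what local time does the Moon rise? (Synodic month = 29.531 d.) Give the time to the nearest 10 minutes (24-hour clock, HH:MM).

01:30

The Moon has covered 24/29.531 of its cycle, so θ ≈ 360° × 24/29.531 = 292.6°.
The Moon trails the Sun by θ/15 = 292.6/15 ≈ 19.50 hours.
06:00 + 19.505 h ≈ 01:30 → 01:30 to the nearest ten minutes.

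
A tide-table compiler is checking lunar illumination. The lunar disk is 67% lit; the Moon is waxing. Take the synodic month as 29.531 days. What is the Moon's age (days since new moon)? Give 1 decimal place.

9.0 days

Invert f = (1 − cos θ)/2 to get cos θ = 1 − 2(0.67) = -0.340, hence θ₀ = arccos -0.340 = 109.9°.
Waxing ⇒ before full, so θ = 109.9°.
Age = 29.531 × 109.9°/360° ≈ 9.01 days.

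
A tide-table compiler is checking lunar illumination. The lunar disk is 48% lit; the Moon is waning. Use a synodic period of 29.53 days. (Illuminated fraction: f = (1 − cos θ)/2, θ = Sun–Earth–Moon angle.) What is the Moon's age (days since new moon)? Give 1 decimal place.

22.3 days

cos θ = 1 − 2f = 0.040, giving a principal value of 87.7°.
Since the Moon is past full (waning), take the reflex angle: θ = 360° − 87.7° = 272.3°.
Age = 29.53 × 272.3°/360° ≈ 22.34 days.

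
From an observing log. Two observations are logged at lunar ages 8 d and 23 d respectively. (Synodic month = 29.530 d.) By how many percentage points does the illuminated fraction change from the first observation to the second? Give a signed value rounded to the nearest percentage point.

First observation: θ = 360°·8/29.530 = 97.5°, so f = 0.566.
Second observation: θ = 280.4°, f = 0.410.
Δf = 0.410 − 0.566 = -0.156, i.e. -16 pp.

-16 percentage points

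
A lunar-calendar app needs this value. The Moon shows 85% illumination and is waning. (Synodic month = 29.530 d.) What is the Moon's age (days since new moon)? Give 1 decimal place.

cos θ = 1 − 2f = -0.700, giving a principal value of 134.4°.
Since the Moon is past full (waning), take the reflex angle: θ = 360° − 134.4° = 225.6°.
That fraction of the synodic month is 225.6/360 × 29.530 d ≈ 18.50 d.

18.5 days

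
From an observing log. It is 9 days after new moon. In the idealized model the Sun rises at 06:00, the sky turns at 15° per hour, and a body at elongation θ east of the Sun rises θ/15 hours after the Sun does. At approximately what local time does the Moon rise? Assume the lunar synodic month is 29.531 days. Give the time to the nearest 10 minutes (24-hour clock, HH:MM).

13:20

Elongation θ = 360° × 9/29.531 ≈ 109.7°.
The Moon trails the Sun by θ/15 = 109.7/15 ≈ 7.31 hours.
06:00 + 7.314 h ≈ 13:19 → 13:20 to the nearest ten minutes.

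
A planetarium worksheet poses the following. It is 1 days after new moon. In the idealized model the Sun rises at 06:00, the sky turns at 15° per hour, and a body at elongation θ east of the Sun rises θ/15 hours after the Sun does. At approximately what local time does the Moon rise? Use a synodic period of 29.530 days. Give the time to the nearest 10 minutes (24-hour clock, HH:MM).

The Moon has covered 1/29.530 of its cycle, so θ ≈ 360° × 1/29.530 = 12.2°.
Delay after the Sun = 12.2° / (15°/h) ≈ 0.81 h.
06:00 + 0.813 h ≈ 06:49 → 06:50 to the nearest ten minutes.

06:50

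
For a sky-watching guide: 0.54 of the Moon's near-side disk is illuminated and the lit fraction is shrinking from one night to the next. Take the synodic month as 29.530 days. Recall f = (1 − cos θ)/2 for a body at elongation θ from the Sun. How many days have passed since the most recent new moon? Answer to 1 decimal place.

From f = (1 − cos θ)/2: cos θ = 1 − 2×0.54 = -0.080; arccos → 94.6°.
Since the Moon is past full (waning), take the reflex angle: θ = 360° − 94.6° = 265.4°.
At 360°/29.530 d per day, 265.4° corresponds to 21.77 days.

21.8 days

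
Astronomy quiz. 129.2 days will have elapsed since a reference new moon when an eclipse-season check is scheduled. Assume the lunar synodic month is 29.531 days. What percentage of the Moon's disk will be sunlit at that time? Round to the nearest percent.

129.2 d spans 4 complete synodic months (4 × 29.531 = 118.12 d) plus 11.08 d.
The Moon has covered 11.08/29.531 of its cycle, so θ ≈ 360° × 11.08/29.531 = 135.0°.
With cos θ = (-0.707), the lit fraction is (1 − (-0.707))/2 ≈ 0.854, so 85%.

85%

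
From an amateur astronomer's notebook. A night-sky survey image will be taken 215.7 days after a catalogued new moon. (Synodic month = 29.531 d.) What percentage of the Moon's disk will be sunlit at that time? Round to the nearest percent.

215.7/29.531 = 7.304 lunations, so 7 complete cycles and 8.98 d into the next.
Elongation θ = 360° × 8.98/29.531 ≈ 109.5°.
cos 109.5° = (-0.334), so f = (1 − (-0.334))/2 = 0.667, so 67%.

67%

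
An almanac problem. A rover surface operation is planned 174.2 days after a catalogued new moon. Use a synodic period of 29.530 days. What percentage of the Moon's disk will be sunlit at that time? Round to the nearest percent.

Reduce mod P: 174.2 − 5×29.530 = 26.55 d into the current lunation.
The Moon has covered 26.55/29.530 of its cycle, so θ ≈ 360° × 26.55/29.530 = 323.7°.
cos 323.7° = 0.806, so f = (1 − 0.806)/2 = 0.097, so 10%.

10%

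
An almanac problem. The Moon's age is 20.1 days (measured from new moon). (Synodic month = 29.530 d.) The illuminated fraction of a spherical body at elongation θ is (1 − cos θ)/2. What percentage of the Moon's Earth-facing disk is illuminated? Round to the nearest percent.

71%

Elongation θ = 360° × 20.1/29.530 ≈ 245.0°.
Illuminated fraction = (1 − cos 245.0°)/2 = (1 − (-0.422))/2 ≈ 0.711, so 71%.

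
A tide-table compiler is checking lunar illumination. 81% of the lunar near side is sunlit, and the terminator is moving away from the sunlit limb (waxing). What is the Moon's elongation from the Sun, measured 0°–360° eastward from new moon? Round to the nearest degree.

128°

Invert f = (1 − cos θ)/2 to get cos θ = 1 − 2(0.81) = -0.620, hence θ₀ = arccos -0.620 = 128.3°.
The Moon is waxing (0°–180°), so θ = 128.3° directly.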